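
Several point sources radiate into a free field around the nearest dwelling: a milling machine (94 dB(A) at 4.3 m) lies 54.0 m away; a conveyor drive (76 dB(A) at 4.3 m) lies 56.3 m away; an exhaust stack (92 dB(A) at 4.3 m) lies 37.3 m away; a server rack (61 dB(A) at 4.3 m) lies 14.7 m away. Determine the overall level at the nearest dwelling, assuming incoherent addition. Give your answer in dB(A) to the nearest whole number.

76 dB(A)

Apply inverse-square spreading to bring every level to the receiver, then sum 10^(L/10).
milling machine: 94 − 20·log₁₀(54.0/4.3) = 94 − 21.98 = 72.02 dB(A).
conveyor drive: 76 − 20·log₁₀(56.3/4.3) = 76 − 22.34 = 53.66 dB(A).
exhaust stack: 92 − 20·log₁₀(37.3/4.3) = 92 − 18.76 = 73.24 dB(A).
server rack: 61 − 20·log₁₀(14.7/4.3) = 61 − 10.68 = 50.32 dB(A).
Σ 10^(L/10) = 3.733e+07 → L_total = 10·log₁₀(3.733e+07) = 75.72 dB(A).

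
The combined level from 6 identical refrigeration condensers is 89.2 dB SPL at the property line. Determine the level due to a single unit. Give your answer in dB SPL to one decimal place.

Dividing the total intensity by 6 lowers the level by 10·log₁₀ 6 = 7.782 dB: L₁ = 89.2 − 7.782.

81.4 dB SPL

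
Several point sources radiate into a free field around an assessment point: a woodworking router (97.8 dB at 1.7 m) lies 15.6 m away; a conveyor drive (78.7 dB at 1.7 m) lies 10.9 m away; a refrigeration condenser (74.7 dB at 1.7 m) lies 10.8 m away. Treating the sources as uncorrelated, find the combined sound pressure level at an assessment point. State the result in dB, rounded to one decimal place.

78.7 dB

First find each source's level at the receiver (point-source: −20·log₁₀(r/r_ref)), then combine on an intensity basis.
woodworking router: 97.8 − 20·log₁₀(15.6/1.7) = 97.8 − 19.25 = 78.55 dB.
conveyor drive: 78.7 − 20·log₁₀(10.9/1.7) = 78.7 − 16.14 = 62.56 dB.
refrigeration condenser: 74.7 − 20·log₁₀(10.8/1.7) = 74.7 − 16.06 = 58.64 dB.
Σ 10^(L/10) = 7.409e+07 → L_total = 10·log₁₀(7.409e+07) = 78.70 dB.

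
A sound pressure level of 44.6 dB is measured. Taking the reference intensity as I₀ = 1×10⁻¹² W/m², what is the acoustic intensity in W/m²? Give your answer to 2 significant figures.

L = 10·log₁₀(I/I₀) ⇒ I = I₀·10^(L/10) = 10⁻¹² × 10^4.46.

2.9e-08 W/m²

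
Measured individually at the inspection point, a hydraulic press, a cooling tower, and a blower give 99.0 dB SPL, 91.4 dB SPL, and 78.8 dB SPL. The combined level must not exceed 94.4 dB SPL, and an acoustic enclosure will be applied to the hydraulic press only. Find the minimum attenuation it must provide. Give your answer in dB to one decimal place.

7.9 dB

Fixed contribution from the other sources: Σ 10^(L/10) = 10^(91.4/10) + 10^(78.8/10) = 1.456e+09 (91.63 dB SPL).
To meet 94.4 dB SPL overall, the treated hydraulic press may contribute at most 10^(94.4/10) − 1.456e+09 = 1.298e+09, i.e. 91.13 dB SPL.
Required insertion loss = 99.0 − 91.13 = 7.87 dB.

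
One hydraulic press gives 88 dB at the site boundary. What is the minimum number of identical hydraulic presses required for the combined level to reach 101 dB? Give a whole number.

Need L₁ + 10·log₁₀ N ≥ 101, i.e. log₁₀ N ≥ 1.30.
N ≥ 10^(13.0/10) = 19.953, so N = 20.

20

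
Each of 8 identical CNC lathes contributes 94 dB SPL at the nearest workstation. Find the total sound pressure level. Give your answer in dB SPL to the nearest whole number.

103 dB SPL

With 8 equal, uncorrelated contributions the intensity is 8× that of one unit, giving a rise of 10·log₁₀ 8.
L_total = 94 + 10·log₁₀(8) = 94 + 9.031 = 103.03 dB SPL.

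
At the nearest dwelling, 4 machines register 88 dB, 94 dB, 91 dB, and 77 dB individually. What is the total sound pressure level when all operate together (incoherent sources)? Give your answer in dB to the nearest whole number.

Incoherent sources combine by intensity addition: L_total = 10·log₁₀(Σ 10^(L_i/10)).
Σ 10^(L/10) = 10^(88/10) + 10^(94/10) + 10^(91/10) + 10^(77/10) = 4.452e+09.
L_total = 10·log₁₀(4.452e+09) = 96.49 dB.

96 dB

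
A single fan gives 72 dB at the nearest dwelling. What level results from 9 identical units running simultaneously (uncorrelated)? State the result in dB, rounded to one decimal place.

81.5 dB

With 9 equal, uncorrelated contributions the intensity is 9× that of one unit, giving a rise of 10·log₁₀ 9.
L_total = 72 + 10·log₁₀(9) = 72 + 9.542 = 81.54 dB.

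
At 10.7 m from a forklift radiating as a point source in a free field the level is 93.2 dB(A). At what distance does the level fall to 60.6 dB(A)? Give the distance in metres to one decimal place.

456.4 m

For a point source L₁ − L₂ = 20·log₁₀(r₂/r₁), so r₂ = r₁·10^((L₁−L₂)/20).
r₂ = 10.7·10^((93.2−60.6)/20) = 10.7·10^(32.6/20) = 456.44 m.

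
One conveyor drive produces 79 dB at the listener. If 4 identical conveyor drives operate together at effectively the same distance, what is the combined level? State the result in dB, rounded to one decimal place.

85.0 dB

N identical incoherent sources raise the level by 10·log₁₀ N.
L_total = 79 + 10·log₁₀(4) = 79 + 6.021 = 85.02 dB.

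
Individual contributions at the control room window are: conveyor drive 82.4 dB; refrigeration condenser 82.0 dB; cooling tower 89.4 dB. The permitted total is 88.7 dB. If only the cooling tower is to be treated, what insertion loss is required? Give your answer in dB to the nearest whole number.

Fixed contribution from the other sources: Σ 10^(L/10) = 10^(82.4/10) + 10^(82.0/10) = 3.323e+08 (85.21 dB).
To meet 88.7 dB overall, the treated cooling tower may contribute at most 10^(88.7/10) − 3.323e+08 = 4.090e+08, i.e. 86.12 dB.
So the cooling tower must be reduced from 89.4 to 86.12 dB: IL = 3.28 dB.

3 dB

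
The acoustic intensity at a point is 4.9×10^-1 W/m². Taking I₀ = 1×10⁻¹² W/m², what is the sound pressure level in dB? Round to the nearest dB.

Dividing by I₀ shifts the exponent by 12: I/I₀ = 4.9×10^11.
L = 10·(0.6902 + 11) = 116.90 dB.

117 dB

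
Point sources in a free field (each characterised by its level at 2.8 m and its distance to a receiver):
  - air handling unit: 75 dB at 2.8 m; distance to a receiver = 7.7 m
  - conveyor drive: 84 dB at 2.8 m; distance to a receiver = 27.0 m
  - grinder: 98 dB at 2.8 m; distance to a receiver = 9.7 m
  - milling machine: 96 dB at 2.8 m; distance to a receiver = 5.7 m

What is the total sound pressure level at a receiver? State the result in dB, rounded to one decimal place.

91.7 dB

First find each source's level at the receiver (point-source: −20·log₁₀(r/r_ref)), then combine on an intensity basis.
air handling unit: 75 − 20·log₁₀(7.7/2.8) = 75 − 8.79 = 66.21 dB.
conveyor drive: 84 − 20·log₁₀(27.0/2.8) = 84 − 19.68 = 64.32 dB.
grinder: 98 − 20·log₁₀(9.7/2.8) = 98 − 10.79 = 87.21 dB.
milling machine: 96 − 20·log₁₀(5.7/2.8) = 96 − 6.17 = 89.83 dB.
Σ 10^(L/10) = 1.493e+09 → L_total = 10·log₁₀(1.493e+09) = 91.74 dB.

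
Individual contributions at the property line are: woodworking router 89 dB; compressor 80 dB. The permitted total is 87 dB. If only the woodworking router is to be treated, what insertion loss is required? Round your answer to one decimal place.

Fixed contribution from the other source: Σ 10^(L/10) = 10^(80/10) = 1.000e+08 (80.00 dB).
The limit corresponds to 10^(87/10) = 5.012e+08; subtracting the fixed part leaves 4.012e+08 for the woodworking router, i.e. 86.03 dB.
So the woodworking router must be reduced from 89 to 86.03 dB: IL = 2.97 dB.

3.0 dB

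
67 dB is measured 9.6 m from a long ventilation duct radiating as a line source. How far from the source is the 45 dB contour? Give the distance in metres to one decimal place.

1521.5 m

Line-source spreading drops the level by 10·log₁₀(r₂/r₁); inverting, r₂/r₁ = 10^(ΔL/10).
r₂ = 9.6·10^((67−45)/10) = 9.6·10^(22.0/10) = 1521.50 m.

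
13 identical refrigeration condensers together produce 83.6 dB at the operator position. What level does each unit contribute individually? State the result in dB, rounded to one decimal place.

72.5 dB

13 equal contributions raise the level by 10·log₁₀ 13 = 11.139 dB, so each unit alone gives 83.6 − 11.139.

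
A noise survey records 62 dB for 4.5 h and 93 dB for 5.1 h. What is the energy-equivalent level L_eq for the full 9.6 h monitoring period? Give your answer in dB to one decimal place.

90.3 dB

Weight each interval's intensity by its duration and average over T = 9.6 h:
Σ tᵢ·10^(Lᵢ/10) = 4.5·10^(62/10) + 5.1·10^(93/10) = 1.018e+10.
L_eq = 10·log₁₀(1.018e+10/9.6) = 90.26 dB.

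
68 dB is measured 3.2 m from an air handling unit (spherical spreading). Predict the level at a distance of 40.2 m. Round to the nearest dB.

Point-source attenuation: ΔL = 20·log₁₀(r₂/r₁) = 20·log₁₀(40.2/3.2) = 21.982 dB.
L₂ = 68 − 20·log₁₀(40.2/3.2) = 68 − 21.982 = 46.02 dB.

46 dB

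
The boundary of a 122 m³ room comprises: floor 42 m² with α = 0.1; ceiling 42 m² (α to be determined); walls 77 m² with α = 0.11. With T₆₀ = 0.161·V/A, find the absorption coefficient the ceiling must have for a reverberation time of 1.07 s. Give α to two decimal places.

From T₆₀ = 0.161·V/A, the target T₆₀ = 1.07 s needs A = 0.161·122/1.07 = 18.36 m².
Absorption from the other surfaces = 42·0.1 + 77·0.11 = 12.67 m², so the ceiling must supply 5.69 m² over 42 m².
α = 5.69/42 = 0.135.

0.14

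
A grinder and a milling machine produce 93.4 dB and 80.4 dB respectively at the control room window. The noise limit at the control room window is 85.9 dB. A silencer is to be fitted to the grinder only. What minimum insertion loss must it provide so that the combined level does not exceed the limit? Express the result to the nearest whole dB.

9 dB

Fixed contribution from the other source: Σ 10^(L/10) = 10^(80.4/10) = 1.096e+08 (80.40 dB).
The limit corresponds to 10^(85.9/10) = 3.890e+08; subtracting the fixed part leaves 2.794e+08 for the grinder, i.e. 84.46 dB.
So the grinder must be reduced from 93.4 to 84.46 dB: IL = 8.94 dB.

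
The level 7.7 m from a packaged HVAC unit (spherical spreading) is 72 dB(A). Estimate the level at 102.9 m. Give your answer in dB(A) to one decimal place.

49.5 dB(A)

Spherical spreading from a point source gives a 20·log₁₀(r₂/r₁) drop.
L₂ = 72 − 20·log₁₀(102.9/7.7) = 72 − 22.518 = 49.48 dB(A).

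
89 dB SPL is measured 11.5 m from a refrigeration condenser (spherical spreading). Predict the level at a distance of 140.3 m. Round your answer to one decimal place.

67.3 dB SPL

Spherical spreading from a point source gives a 20·log₁₀(r₂/r₁) drop.
L₂ = 89 − 20·log₁₀(140.3/11.5) = 89 − 21.727 = 67.27 dB SPL.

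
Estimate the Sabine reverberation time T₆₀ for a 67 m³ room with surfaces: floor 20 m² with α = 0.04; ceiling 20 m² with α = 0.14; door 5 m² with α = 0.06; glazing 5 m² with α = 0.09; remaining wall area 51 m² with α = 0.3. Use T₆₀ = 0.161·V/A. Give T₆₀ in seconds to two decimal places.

Total absorption A = 20·0.04 + 20·0.14 + 5·0.06 + 5·0.09 + 51·0.3 = 19.65 m² sabins.
T₆₀ = 0.161·V/A = 0.161·67/19.65 = 0.549 s.

0.55 s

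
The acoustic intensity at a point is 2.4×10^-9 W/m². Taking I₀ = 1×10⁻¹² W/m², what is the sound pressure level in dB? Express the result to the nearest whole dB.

Dividing by I₀ shifts the exponent by 12: I/I₀ = 2.4×10^3.
L = 10·(0.3802 + 3) = 33.80 dB.

34 dB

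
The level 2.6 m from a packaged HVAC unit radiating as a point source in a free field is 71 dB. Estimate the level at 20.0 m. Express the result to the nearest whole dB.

Point-source attenuation: ΔL = 20·log₁₀(r₂/r₁) = 20·log₁₀(20.0/2.6) = 17.721 dB.
L₂ = 71 − 20·log₁₀(20.0/2.6) = 71 − 17.721 = 53.28 dB.

53 dB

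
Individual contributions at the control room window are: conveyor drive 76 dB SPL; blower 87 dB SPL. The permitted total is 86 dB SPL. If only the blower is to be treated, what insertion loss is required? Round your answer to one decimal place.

Fixed contribution from the other source: Σ 10^(L/10) = 10^(76/10) = 3.981e+07 (76.00 dB SPL).
The limit corresponds to 10^(86/10) = 3.981e+08; subtracting the fixed part leaves 3.583e+08 for the blower, i.e. 85.54 dB SPL.
Required insertion loss = 87 − 85.54 = 1.46 dB.

1.5 dB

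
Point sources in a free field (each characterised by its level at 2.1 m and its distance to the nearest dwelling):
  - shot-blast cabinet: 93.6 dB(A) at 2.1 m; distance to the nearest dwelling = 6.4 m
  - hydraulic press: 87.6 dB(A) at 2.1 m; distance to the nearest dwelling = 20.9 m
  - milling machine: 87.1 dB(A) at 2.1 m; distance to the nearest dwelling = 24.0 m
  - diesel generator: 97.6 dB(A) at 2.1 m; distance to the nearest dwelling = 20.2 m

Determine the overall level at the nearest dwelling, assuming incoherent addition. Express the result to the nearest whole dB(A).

Apply inverse-square spreading to bring every level to the receiver, then sum 10^(L/10).
shot-blast cabinet: 93.6 − 20·log₁₀(6.4/2.1) = 93.6 − 9.68 = 83.92 dB(A).
hydraulic press: 87.6 − 20·log₁₀(20.9/2.1) = 87.6 − 19.96 = 67.64 dB(A).
milling machine: 87.1 − 20·log₁₀(24.0/2.1) = 87.1 − 21.16 = 65.94 dB(A).
diesel generator: 97.6 − 20·log₁₀(20.2/2.1) = 97.6 − 19.66 = 77.94 dB(A).
Σ 10^(L/10) = 3.186e+08 → L_total = 10·log₁₀(3.186e+08) = 85.03 dB(A).

85 dB(A)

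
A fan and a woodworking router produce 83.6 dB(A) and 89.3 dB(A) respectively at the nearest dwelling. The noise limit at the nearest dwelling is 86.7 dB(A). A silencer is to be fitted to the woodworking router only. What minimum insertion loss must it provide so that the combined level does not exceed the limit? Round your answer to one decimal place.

The untreated sources together contribute 10^(83.6/10) = 2.291e+08, i.e. 83.60 dB(A).
To meet 86.7 dB(A) overall, the treated woodworking router may contribute at most 10^(86.7/10) − 2.291e+08 = 2.386e+08, i.e. 83.78 dB(A).
Required insertion loss = 89.3 − 83.78 = 5.52 dB.

5.5 dB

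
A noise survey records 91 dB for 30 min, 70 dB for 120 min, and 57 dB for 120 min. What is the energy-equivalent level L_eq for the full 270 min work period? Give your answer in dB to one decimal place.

Weight each interval's intensity by its duration and average over T = 270 min:
Σ tᵢ·10^(Lᵢ/10) = 30·10^(91/10) + 120·10^(70/10) + 120·10^(57/10) = 3.903e+10.
L_eq = 10·log₁₀(3.903e+10/270) = 81.60 dB.

81.6 dB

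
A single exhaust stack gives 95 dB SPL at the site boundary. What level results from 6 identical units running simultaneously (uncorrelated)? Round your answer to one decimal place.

102.8 dB SPL

N identical incoherent sources raise the level by 10·log₁₀ N.
L_total = 95 + 10·log₁₀(6) = 95 + 7.782 = 102.78 dB SPL.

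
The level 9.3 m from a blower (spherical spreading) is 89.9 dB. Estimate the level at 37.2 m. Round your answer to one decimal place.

For a point source, L₂ = L₁ − 20·log₁₀(r₂/r₁).
L₂ = 89.9 − 20·log₁₀(37.2/9.3) = 89.9 − 12.041 = 77.86 dB.

77.9 dB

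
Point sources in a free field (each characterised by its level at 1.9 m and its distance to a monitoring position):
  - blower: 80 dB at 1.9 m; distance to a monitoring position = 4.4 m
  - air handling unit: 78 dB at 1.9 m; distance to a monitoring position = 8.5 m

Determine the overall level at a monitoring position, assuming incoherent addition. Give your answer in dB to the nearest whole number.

Apply inverse-square spreading to bring every level to the receiver, then sum 10^(L/10).
blower: 80 − 20·log₁₀(4.4/1.9) = 80 − 7.29 = 72.71 dB.
air handling unit: 78 − 20·log₁₀(8.5/1.9) = 78 − 13.01 = 64.99 dB.
Σ 10^(L/10) = 2.180e+07 → L_total = 10·log₁₀(2.180e+07) = 73.38 dB.

73 dB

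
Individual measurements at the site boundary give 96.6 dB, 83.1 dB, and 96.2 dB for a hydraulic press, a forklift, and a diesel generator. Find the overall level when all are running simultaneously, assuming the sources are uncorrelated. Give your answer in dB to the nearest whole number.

100 dB

For uncorrelated sources the intensities add, so convert each level to linear form, sum, and take 10·log₁₀ of the total.
Σ 10^(L/10) = 10^(96.6/10) + 10^(83.1/10) + 10^(96.2/10) = 8.944e+09.
L_total = 10·log₁₀(8.944e+09) = 99.52 dB.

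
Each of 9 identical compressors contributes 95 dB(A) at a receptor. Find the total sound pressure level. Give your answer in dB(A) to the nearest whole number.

L_total = L₁ + 10·log₁₀ N for N identical incoherent sources.
L_total = 95 + 10·log₁₀(9) = 95 + 9.542 = 104.54 dB(A).

105 dB(A)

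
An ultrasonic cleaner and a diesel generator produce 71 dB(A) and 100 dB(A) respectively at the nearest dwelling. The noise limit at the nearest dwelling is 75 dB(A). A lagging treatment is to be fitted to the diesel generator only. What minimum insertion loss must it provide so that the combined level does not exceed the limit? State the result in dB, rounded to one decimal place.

27.2 dB

The untreated sources together contribute 10^(71/10) = 1.259e+07, i.e. 71.00 dB(A).
To meet 75 dB(A) overall, the treated diesel generator may contribute at most 10^(75/10) − 1.259e+07 = 1.903e+07, i.e. 72.80 dB(A).
So the diesel generator must be reduced from 100 to 72.80 dB(A): IL = 27.20 dB.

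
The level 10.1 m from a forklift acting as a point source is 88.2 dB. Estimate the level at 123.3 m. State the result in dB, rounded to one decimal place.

Point-source attenuation: ΔL = 20·log₁₀(r₂/r₁) = 20·log₁₀(123.3/10.1) = 21.733 dB.
L₂ = 88.2 − 20·log₁₀(123.3/10.1) = 88.2 − 21.733 = 66.47 dB.

66.5 dB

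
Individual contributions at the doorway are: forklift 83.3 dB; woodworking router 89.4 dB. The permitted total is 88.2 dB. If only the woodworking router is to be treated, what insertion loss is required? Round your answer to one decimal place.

The untreated sources together contribute 10^(83.3/10) = 2.138e+08, i.e. 83.30 dB.
The limit corresponds to 10^(88.2/10) = 6.607e+08; subtracting the fixed part leaves 4.469e+08 for the woodworking router, i.e. 86.50 dB.
So the woodworking router must be reduced from 89.4 to 86.50 dB: IL = 2.90 dB.

2.9 dB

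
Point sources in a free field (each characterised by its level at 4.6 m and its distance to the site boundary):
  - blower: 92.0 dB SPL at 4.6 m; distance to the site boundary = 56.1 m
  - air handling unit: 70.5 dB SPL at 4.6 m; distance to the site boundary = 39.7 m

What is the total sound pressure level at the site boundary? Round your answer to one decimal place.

First find each source's level at the receiver (point-source: −20·log₁₀(r/r_ref)), then combine on an intensity basis.
blower: 92.0 − 20·log₁₀(56.1/4.6) = 92.0 − 21.72 = 70.28 dB SPL.
air handling unit: 70.5 − 20·log₁₀(39.7/4.6) = 70.5 − 18.72 = 51.78 dB SPL.
Σ 10^(L/10) = 1.081e+07 → L_total = 10·log₁₀(1.081e+07) = 70.34 dB SPL.

70.3 dB SPL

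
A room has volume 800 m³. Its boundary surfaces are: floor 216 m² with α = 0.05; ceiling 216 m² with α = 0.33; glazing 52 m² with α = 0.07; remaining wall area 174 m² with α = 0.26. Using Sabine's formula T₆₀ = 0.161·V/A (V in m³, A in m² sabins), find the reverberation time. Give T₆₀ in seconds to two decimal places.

A = Σ Sᵢαᵢ = 216·0.05 + 216·0.33 + 52·0.07 + 174·0.26 = 130.96 m².
T₆₀ = 0.161·V/A = 0.161·800/130.96 = 0.984 s.

0.98 s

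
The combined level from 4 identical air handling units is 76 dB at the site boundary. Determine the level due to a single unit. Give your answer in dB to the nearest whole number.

70 dB

4 equal contributions raise the level by 10·log₁₀ 4 = 6.021 dB, so each unit alone gives 76 − 6.021.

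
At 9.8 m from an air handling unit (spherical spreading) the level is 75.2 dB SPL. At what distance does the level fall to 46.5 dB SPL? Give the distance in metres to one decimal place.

The 28.7 dB drop corresponds to a distance ratio of 10^(28.7/20) for a point source.
r₂ = 9.8·10^((75.2−46.5)/20) = 9.8·10^(28.7/20) = 266.82 m.

266.8 m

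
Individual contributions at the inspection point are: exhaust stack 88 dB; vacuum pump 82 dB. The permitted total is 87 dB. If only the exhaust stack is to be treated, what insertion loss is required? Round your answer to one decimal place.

Fixed contribution from the other source: Σ 10^(L/10) = 10^(82/10) = 1.585e+08 (82.00 dB).
To meet 87 dB overall, the treated exhaust stack may contribute at most 10^(87/10) − 1.585e+08 = 3.427e+08, i.e. 85.35 dB.
Required insertion loss = 88 − 85.35 = 2.65 dB.

2.7 dB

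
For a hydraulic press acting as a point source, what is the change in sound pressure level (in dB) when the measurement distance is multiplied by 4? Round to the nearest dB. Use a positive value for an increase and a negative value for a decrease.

With spherical spreading the level changes by −20·log₁₀(r₂/r₁).
ΔL = −20·log₁₀(4) = -12.04 dB.

-12 dB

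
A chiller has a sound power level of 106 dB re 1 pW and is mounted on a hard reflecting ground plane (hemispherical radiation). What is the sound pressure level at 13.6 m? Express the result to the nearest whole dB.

The power spreads over a hemisphere of area 2π·r², so L_p = L_w − 10·log₁₀(2π·r²).
2π·r² = 1162 m², 10·log₁₀ of that is 30.653 dB.
L_p = 106 − 30.653 = 75.35 dB.

75 dB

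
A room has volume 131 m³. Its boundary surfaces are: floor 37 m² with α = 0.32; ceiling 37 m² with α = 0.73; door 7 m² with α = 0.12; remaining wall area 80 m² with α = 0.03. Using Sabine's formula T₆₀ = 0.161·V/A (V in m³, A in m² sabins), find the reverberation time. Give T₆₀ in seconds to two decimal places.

Summing Sᵢαᵢ: 37·0.32 + 37·0.73 + 7·0.12 + 80·0.03 = 42.09 m².
T₆₀ = 0.161·V/A = 0.161·131/42.09 = 0.501 s.

0.50 s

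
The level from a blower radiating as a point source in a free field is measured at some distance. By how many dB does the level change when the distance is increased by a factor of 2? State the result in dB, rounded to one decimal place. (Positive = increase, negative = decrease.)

-6.0 dB

Point-source spreading: ΔL = −20·log₁₀(r₂/r₁).
ΔL = −20·log₁₀(2) = -6.02 dB.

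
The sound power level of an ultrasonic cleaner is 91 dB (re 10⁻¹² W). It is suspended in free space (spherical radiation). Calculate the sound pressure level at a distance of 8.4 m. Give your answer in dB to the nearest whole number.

Free-field spherical radiation: L_p = L_w − 10·log₁₀(4π·r²), r = 8.4 m.
4π·r² = 886.7 m², 10·log₁₀ of that is 29.478 dB.
L_p = 91 − 29.478 = 61.52 dB.

62 dB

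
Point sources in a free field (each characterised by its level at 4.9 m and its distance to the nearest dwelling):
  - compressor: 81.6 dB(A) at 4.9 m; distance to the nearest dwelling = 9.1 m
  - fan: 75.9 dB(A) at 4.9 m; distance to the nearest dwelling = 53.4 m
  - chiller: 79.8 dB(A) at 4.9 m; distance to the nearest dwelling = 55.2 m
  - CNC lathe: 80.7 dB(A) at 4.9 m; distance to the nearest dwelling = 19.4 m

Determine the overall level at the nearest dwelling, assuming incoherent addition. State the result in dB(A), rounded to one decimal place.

First find each source's level at the receiver (point-source: −20·log₁₀(r/r_ref)), then combine on an intensity basis.
compressor: 81.6 − 20·log₁₀(9.1/4.9) = 81.6 − 5.38 = 76.22 dB(A).
fan: 75.9 − 20·log₁₀(53.4/4.9) = 75.9 − 20.75 = 55.15 dB(A).
chiller: 79.8 − 20·log₁₀(55.2/4.9) = 79.8 − 21.03 = 58.77 dB(A).
CNC lathe: 80.7 − 20·log₁₀(19.4/4.9) = 80.7 − 11.95 = 68.75 dB(A).
Σ 10^(L/10) = 5.048e+07 → L_total = 10·log₁₀(5.048e+07) = 77.03 dB(A).

77.0 dB(A)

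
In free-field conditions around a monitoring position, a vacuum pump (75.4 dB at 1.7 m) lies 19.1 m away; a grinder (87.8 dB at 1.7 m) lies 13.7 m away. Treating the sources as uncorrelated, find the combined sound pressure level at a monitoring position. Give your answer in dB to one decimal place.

Apply inverse-square spreading to bring every level to the receiver, then sum 10^(L/10).
vacuum pump: 75.4 − 20·log₁₀(19.1/1.7) = 75.4 − 21.01 = 54.39 dB.
grinder: 87.8 − 20·log₁₀(13.7/1.7) = 87.8 − 18.13 = 69.67 dB.
Σ 10^(L/10) = 9.553e+06 → L_total = 10·log₁₀(9.553e+06) = 69.80 dB.

69.8 dB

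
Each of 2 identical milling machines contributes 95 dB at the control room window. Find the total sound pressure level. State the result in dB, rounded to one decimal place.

N identical incoherent sources raise the level by 10·log₁₀ N.
L_total = 95 + 10·log₁₀(2) = 95 + 3.010 = 98.01 dB.

98.0 dB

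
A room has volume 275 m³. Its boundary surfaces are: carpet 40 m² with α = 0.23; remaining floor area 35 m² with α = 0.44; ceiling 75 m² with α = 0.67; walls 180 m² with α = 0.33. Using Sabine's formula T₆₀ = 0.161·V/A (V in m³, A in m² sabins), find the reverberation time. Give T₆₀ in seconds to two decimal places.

Total absorption A = 40·0.23 + 35·0.44 + 75·0.67 + 180·0.33 = 134.25 m² sabins.
T₆₀ = 0.161 × 275 / 134.25 = 0.330 s.

0.33 s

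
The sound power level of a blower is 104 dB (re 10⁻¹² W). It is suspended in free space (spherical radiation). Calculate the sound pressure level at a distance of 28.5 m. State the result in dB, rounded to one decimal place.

Free-field spherical radiation: L_p = L_w − 10·log₁₀(4π·r²), r = 28.5 m.
4π·r² = 1.021e+04 m², 10·log₁₀ of that is 40.089 dB.
L_p = 104 − 40.089 = 63.91 dB.

63.9 dB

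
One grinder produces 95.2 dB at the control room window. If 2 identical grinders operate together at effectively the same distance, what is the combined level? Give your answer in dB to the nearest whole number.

98 dB

N identical incoherent sources raise the level by 10·log₁₀ N.
L_total = 95.2 + 10·log₁₀(2) = 95.2 + 3.010 = 98.21 dB.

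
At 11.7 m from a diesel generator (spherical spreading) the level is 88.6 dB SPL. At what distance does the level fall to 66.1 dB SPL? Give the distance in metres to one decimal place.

The 22.5 dB drop corresponds to a distance ratio of 10^(22.5/20) for a point source.
r₂ = 11.7·10^((88.6−66.1)/20) = 11.7·10^(22.5/20) = 156.02 m.

156.0 m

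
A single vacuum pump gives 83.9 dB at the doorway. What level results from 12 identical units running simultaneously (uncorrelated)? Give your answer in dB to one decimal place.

With 12 equal, uncorrelated contributions the intensity is 12× that of one unit, giving a rise of 10·log₁₀ 12.
L_total = 83.9 + 10·log₁₀(12) = 83.9 + 10.792 = 94.69 dB.

94.7 dB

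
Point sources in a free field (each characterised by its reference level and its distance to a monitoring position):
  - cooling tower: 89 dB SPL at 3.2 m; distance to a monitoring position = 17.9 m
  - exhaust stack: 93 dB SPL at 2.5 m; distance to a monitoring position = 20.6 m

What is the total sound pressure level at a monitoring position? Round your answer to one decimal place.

Apply inverse-square spreading to bring every level to the receiver, then sum 10^(L/10).
cooling tower: 89 − 20·log₁₀(17.9/3.2) = 89 − 14.95 = 74.05 dB SPL.
exhaust stack: 93 − 20·log₁₀(20.6/2.5) = 93 − 18.32 = 74.68 dB SPL.
Σ 10^(L/10) = 5.477e+07 → L_total = 10·log₁₀(5.477e+07) = 77.39 dB SPL.

77.4 dB SPL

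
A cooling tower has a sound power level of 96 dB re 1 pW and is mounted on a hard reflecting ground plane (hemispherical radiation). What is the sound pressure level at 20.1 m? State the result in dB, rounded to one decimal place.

Free-field hemispherical radiation: L_p = L_w − 10·log₁₀(2π·r²), r = 20.1 m.
2π·r² = 2538 m², 10·log₁₀ of that is 34.046 dB.
L_p = 96 − 34.046 = 61.95 dB.

62.0 dB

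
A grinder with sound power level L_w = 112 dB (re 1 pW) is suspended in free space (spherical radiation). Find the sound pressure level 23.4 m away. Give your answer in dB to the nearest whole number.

Free-field spherical radiation: L_p = L_w − 10·log₁₀(4π·r²), r = 23.4 m.
4π·r² = 6881 m², 10·log₁₀ of that is 38.376 dB.
L_p = 112 − 38.376 = 73.62 dB.

74 dB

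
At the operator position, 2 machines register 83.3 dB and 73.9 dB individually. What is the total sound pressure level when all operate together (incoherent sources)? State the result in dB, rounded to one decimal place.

83.8 dB

Incoherent sources combine by intensity addition: L_total = 10·log₁₀(Σ 10^(L_i/10)).
Σ 10^(L/10) = 10^(83.3/10) + 10^(73.9/10) = 2.383e+08.
L_total = 10·log₁₀(2.383e+08) = 83.77 dB.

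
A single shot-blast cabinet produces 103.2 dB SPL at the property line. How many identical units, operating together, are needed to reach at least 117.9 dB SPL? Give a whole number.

30

The shortfall is 117.9 − 103.2 = 14.7 dB, and N units add 10·log₁₀ N, so need 10·log₁₀ N ≥ 14.7.
N ≥ 10^(14.7/10) = 29.512, so N = 30.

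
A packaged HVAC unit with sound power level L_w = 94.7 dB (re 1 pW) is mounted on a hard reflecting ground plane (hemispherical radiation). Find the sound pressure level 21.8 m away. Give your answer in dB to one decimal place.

59.9 dB

The power spreads over a hemisphere of area 2π·r², so L_p = L_w − 10·log₁₀(2π·r²).
2π·r² = 2986 m², 10·log₁₀ of that is 34.751 dB.
L_p = 94.7 − 34.751 = 59.95 dB.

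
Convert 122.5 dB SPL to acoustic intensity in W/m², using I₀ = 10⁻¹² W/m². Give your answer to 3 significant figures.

1.78 W/m²

I/I₀ = 10^(122.5/10) = 1.778e+12, so I = 1.778e+12 × 10⁻¹² W/m².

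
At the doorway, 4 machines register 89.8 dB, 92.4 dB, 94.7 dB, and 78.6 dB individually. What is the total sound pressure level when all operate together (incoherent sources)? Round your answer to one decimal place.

Incoherent sources combine by intensity addition: L_total = 10·log₁₀(Σ 10^(L_i/10)).
Σ 10^(L/10) = 10^(89.8/10) + 10^(92.4/10) + 10^(94.7/10) + 10^(78.6/10) = 5.716e+09.
L_total = 10·log₁₀(5.716e+09) = 97.57 dB.

97.6 dB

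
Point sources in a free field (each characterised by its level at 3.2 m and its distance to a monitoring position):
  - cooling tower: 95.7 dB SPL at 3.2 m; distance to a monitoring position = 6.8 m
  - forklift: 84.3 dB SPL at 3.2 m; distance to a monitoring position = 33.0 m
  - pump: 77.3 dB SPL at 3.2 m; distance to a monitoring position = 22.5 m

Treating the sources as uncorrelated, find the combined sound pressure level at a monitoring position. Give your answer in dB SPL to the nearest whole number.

89 dB SPL

Apply inverse-square spreading to bring every level to the receiver, then sum 10^(L/10).
cooling tower: 95.7 − 20·log₁₀(6.8/3.2) = 95.7 − 6.55 = 89.15 dB SPL.
forklift: 84.3 − 20·log₁₀(33.0/3.2) = 84.3 − 20.27 = 64.03 dB SPL.
pump: 77.3 − 20·log₁₀(22.5/3.2) = 77.3 − 16.94 = 60.36 dB SPL.
Σ 10^(L/10) = 8.264e+08 → L_total = 10·log₁₀(8.264e+08) = 89.17 dB SPL.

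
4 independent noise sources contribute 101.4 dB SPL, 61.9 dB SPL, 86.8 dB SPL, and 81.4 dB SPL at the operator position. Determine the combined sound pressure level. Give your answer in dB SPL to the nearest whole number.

102 dB SPL

For uncorrelated sources the intensities add, so convert each level to linear form, sum, and take 10·log₁₀ of the total.
Σ 10^(L/10) = 10^(101.4/10) + 10^(61.9/10) + 10^(86.8/10) + 10^(81.4/10) = 1.442e+10.
L_total = 10·log₁₀(1.442e+10) = 101.59 dB SPL.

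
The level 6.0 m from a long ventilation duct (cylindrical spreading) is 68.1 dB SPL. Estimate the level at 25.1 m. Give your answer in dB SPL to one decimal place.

61.9 dB SPL

For a line source, L₂ = L₁ − 10·log₁₀(r₂/r₁).
L₂ = 68.1 − 10·log₁₀(25.1/6.0) = 68.1 − 6.215 = 61.88 dB SPL.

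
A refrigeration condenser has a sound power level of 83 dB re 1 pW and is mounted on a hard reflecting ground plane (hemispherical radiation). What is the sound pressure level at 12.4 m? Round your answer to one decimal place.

The power spreads over a hemisphere of area 2π·r², so L_p = L_w − 10·log₁₀(2π·r²).
2π·r² = 966.1 m², 10·log₁₀ of that is 29.850 dB.
L_p = 83 − 29.850 = 53.15 dB.

53.1 dB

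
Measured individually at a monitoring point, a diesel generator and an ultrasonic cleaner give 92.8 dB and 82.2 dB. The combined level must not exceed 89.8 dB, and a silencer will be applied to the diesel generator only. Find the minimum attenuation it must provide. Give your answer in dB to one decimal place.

Fixed contribution from the other source: Σ 10^(L/10) = 10^(82.2/10) = 1.660e+08 (82.20 dB).
To meet 89.8 dB overall, the treated diesel generator may contribute at most 10^(89.8/10) − 1.660e+08 = 7.890e+08, i.e. 88.97 dB.
So the diesel generator must be reduced from 92.8 to 88.97 dB: IL = 3.83 dB.

3.8 dB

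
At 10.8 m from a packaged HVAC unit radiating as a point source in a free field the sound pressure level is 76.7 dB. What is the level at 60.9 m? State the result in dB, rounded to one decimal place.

61.7 dB

Point-source attenuation: ΔL = 20·log₁₀(r₂/r₁) = 20·log₁₀(60.9/10.8) = 15.024 dB.
L₂ = 76.7 − 20·log₁₀(60.9/10.8) = 76.7 − 15.024 = 61.68 dB.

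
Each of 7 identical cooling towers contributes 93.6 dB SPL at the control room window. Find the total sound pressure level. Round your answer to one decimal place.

L_total = L₁ + 10·log₁₀ N for N identical incoherent sources.
L_total = 93.6 + 10·log₁₀(7) = 93.6 + 8.451 = 102.05 dB SPL.

102.1 dB SPL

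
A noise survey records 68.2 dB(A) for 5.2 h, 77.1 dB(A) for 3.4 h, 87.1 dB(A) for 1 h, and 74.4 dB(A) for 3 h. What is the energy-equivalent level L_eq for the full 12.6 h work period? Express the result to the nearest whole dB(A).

L_eq = 10·log₁₀[(1/T)·Σ tᵢ·10^(Lᵢ/10)] with T = 12.6 h.
Σ tᵢ·10^(Lᵢ/10) = 5.2·10^(68.2/10) + 3.4·10^(77.1/10) + 1·10^(87.1/10) + 3·10^(74.4/10) = 8.042e+08.
L_eq = 10·log₁₀(8.042e+08/12.6) = 78.05 dB(A).

78 dB(A)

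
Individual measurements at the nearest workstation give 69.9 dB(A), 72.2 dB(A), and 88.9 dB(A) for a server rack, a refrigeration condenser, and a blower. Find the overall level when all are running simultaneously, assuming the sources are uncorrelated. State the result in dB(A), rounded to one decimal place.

89.0 dB(A)

For uncorrelated sources the intensities add, so convert each level to linear form, sum, and take 10·log₁₀ of the total.
Σ 10^(L/10) = 10^(69.9/10) + 10^(72.2/10) + 10^(88.9/10) = 8.026e+08.
L_total = 10·log₁₀(8.026e+08) = 89.05 dB(A).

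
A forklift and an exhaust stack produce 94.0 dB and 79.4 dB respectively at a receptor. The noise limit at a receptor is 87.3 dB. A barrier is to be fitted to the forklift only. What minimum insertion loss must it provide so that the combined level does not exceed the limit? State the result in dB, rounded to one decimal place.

The untreated sources together contribute 10^(79.4/10) = 8.710e+07, i.e. 79.40 dB.
The limit corresponds to 10^(87.3/10) = 5.370e+08; subtracting the fixed part leaves 4.499e+08 for the forklift, i.e. 86.53 dB.
Required insertion loss = 94.0 − 86.53 = 7.47 dB.

7.5 dB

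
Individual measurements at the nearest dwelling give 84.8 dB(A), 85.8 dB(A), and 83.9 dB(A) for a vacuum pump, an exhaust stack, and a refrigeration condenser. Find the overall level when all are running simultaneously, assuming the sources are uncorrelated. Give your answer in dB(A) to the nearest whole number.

90 dB(A)

For uncorrelated sources the intensities add, so convert each level to linear form, sum, and take 10·log₁₀ of the total.
Σ 10^(L/10) = 10^(84.8/10) + 10^(85.8/10) + 10^(83.9/10) = 9.277e+08.
L_total = 10·log₁₀(9.277e+08) = 89.67 dB(A).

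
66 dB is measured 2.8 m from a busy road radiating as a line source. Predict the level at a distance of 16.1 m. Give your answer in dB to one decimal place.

58.4 dB

For a line source, L₂ = L₁ − 10·log₁₀(r₂/r₁).
L₂ = 66 − 10·log₁₀(16.1/2.8) = 66 − 7.597 = 58.40 dB.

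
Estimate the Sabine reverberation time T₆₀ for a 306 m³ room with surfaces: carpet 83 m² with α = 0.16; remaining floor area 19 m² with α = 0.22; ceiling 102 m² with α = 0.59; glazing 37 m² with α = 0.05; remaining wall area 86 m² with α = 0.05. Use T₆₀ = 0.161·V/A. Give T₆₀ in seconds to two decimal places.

0.59 s

Summing Sᵢαᵢ: 83·0.16 + 19·0.22 + 102·0.59 + 37·0.05 + 86·0.05 = 83.79 m².
T₆₀ = 0.161·V/A = 0.161·306/83.79 = 0.588 s.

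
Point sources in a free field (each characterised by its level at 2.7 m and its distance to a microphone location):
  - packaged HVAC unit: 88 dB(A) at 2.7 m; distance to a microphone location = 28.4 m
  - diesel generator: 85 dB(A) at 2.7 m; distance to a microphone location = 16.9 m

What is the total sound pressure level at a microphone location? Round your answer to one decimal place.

71.4 dB(A)

Propagate each source to the receiver with L = L_ref − 20·log₁₀(r/r_ref), then add intensities.
packaged HVAC unit: 88 − 20·log₁₀(28.4/2.7) = 88 − 20.44 = 67.56 dB(A).
diesel generator: 85 − 20·log₁₀(16.9/2.7) = 85 − 15.93 = 69.07 dB(A).
Σ 10^(L/10) = 1.377e+07 → L_total = 10·log₁₀(1.377e+07) = 71.39 dB(A).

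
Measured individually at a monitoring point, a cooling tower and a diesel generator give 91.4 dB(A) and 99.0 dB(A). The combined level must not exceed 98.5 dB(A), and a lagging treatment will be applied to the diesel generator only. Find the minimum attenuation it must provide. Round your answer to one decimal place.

1.4 dB

The untreated sources together contribute 10^(91.4/10) = 1.380e+09, i.e. 91.40 dB(A).
To meet 98.5 dB(A) overall, the treated diesel generator may contribute at most 10^(98.5/10) − 1.380e+09 = 5.699e+09, i.e. 97.56 dB(A).
So the diesel generator must be reduced from 99.0 to 97.56 dB(A): IL = 1.44 dB.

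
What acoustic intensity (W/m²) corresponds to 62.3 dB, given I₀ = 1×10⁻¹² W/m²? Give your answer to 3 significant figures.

I = I₀·10^(L/10) = 10⁻¹² × 10^(62.3/10) = 10^(-5.770).

1.70e-06 W/m²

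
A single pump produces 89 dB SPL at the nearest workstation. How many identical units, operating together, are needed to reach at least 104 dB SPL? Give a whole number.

32

N identical sources give L₁ + 10·log₁₀ N, so require 10·log₁₀ N ≥ 104 − 89 = 15.0 dB.
N ≥ 10^(15.0/10) = 31.623, so N = 32.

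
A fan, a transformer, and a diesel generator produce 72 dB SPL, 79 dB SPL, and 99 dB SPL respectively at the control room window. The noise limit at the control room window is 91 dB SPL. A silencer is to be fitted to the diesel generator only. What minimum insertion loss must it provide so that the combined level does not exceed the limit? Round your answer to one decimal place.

Everything except the diesel generator sums to 10^(72/10) + 10^(79/10) = 9.528e+07 in linear terms, 79.79 dB SPL.
To meet 91 dB SPL overall, the treated diesel generator may contribute at most 10^(91/10) − 9.528e+07 = 1.164e+09, i.e. 90.66 dB SPL.
So the diesel generator must be reduced from 99 to 90.66 dB SPL: IL = 8.34 dB.

8.3 dB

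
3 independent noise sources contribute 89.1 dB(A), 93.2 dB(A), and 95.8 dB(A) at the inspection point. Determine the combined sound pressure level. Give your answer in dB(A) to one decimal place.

For uncorrelated sources the intensities add, so convert each level to linear form, sum, and take 10·log₁₀ of the total.
Σ 10^(L/10) = 10^(89.1/10) + 10^(93.2/10) + 10^(95.8/10) = 6.704e+09.
L_total = 10·log₁₀(6.704e+09) = 98.26 dB(A).

98.3 dB(A)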